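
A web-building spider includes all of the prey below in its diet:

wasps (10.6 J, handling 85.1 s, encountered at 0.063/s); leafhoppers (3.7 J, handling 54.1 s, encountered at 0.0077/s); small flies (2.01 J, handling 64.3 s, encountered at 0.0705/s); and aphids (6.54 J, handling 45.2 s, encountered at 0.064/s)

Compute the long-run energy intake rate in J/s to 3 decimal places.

0.088 J/s

R = Σλ_iE_i / (1 + Σλ_ih_i)
Numerator: 0.063×10.6 + 0.0077×3.7 + 0.0705×2.01 + 0.064×6.54 = 1.257
Denominator: 1 + 0.063×85.1 + 0.0077×54.1 + 0.0705×64.3 + 0.064×45.2 = 14.2
R = 1.257/14.2 = 0.08847 J/s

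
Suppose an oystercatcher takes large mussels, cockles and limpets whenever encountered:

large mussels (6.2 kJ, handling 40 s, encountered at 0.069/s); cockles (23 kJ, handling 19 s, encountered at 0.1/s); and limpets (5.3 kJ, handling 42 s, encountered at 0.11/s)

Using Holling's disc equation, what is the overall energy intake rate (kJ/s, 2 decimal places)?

0.32 kJ/s

Energy encountered per unit search time: 0.069×6.2 + 0.1×23 + 0.11×5.3 = 3.311 kJ/s.
Handling time per unit search time: 0.069×40 + 0.1×19 + 0.11×42 = 9.28.
Rate = 3.311/(1 + 9.28) = 0.3221 kJ/s.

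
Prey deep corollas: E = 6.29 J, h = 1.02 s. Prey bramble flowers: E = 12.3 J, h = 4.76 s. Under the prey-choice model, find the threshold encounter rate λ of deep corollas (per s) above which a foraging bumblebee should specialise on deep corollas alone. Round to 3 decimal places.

0.707 per s

The zero-one rule: include bramble flowers iff E₂/h₂ > λE₁/(1+λh₁). Equality gives the switch point.
λE₁h₂ = E₂ + λE₂h₁ ⇒ λ = E₂/(E₁h₂ − E₂h₁) = 12.3/(29.94 − 12.55) = 0.7071 per s.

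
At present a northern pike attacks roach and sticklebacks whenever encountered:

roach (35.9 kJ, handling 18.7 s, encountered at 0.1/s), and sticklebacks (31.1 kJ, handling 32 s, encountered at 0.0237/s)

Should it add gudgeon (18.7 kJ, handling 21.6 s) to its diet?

Current rate: (0.1×35.9 + 0.0237×31.1)/(1 + 0.1×18.7 + 0.0237×32) = 1.193 kJ/s.
Profitability of gudgeon: 18.7/21.6 = 0.8657 kJ/s.
0.8657 < 1.193, so adding gudgeon would lower the average — exclude it.

No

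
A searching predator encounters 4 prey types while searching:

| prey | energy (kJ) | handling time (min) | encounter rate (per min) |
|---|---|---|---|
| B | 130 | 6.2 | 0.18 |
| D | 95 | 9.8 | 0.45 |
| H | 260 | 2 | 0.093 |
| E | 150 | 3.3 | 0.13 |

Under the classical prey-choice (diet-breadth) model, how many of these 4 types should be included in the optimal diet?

E/h in descending order: H 130, E 45.5, B 21, D 9.69 kJ/min. The optimal diet is the largest prefix of this list for which every included type satisfies E_i/h_i > R on the types above it.
Rate on top 1: 20.39. E: 45.5 > 20.39 → include.
Rate on top 2: 27.05. B: 21 < 27.05 → exclude; stop.
Optimal diet: H, E — 2 of 4 types.

2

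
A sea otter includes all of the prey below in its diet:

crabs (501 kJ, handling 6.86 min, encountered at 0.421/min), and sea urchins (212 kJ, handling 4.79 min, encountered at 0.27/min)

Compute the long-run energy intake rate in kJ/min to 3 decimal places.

51.755 kJ/min

Energy encountered per unit search time: 0.421×501 + 0.27×212 = 268.2 kJ/min.
Handling time per unit search time: 0.421×6.86 + 0.27×4.79 = 4.181.
Rate = 268.2/(1 + 4.181) = 51.75 kJ/min.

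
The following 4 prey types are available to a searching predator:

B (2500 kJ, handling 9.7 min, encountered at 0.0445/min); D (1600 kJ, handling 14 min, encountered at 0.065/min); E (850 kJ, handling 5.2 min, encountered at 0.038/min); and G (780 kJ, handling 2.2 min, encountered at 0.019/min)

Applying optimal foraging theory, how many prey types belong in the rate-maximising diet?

Profitabilities (E/h, kJ/min): G 355, B 258, E 163, D 114. Add prey in this order while the next type's profitability exceeds the intake rate on those already taken.
Rate on top 1: 14.23. B: 258 > 14.23 → include.
Rate on top 2: 85.56. E: 163 > 85.56 → include.
Rate on top 3: 94.77. D: 114 > 94.77 → include.
Optimal diet: G, B, E, D — 4 of 4 types.

4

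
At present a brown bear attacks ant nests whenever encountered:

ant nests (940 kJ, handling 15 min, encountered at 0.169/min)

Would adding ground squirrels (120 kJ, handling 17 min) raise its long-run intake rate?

No

Current rate: (0.169×940)/(1 + 0.169×15) = 44.94 kJ/min.
Profitability of ground squirrels: 120/17 = 7.059 kJ/min.
7.059 < 44.94, so adding ground squirrels would lower the average — exclude it.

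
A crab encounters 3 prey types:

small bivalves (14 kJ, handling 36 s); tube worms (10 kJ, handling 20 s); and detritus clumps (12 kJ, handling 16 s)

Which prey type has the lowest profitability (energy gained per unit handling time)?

small bivalves

In descending order of E/h:
detritus clumps: 12/16 = 0.75 kJ/s
tube worms: 10/20 = 0.5 kJ/s
small bivalves: 14/36 = 0.389 kJ/s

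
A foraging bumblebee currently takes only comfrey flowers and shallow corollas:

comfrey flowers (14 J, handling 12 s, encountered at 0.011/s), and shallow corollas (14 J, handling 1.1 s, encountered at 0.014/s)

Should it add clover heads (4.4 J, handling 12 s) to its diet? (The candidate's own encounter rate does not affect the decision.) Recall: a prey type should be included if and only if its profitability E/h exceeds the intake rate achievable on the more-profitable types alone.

Yes

On comfrey flowers and shallow corollas alone, R = ΣλE/(1+Σλh) = 0.35/1.147 = 0.305 J/s.
Profitability of clover heads: 4.4/12 = 0.3667 J/s.
0.3667 > 0.305, so adding clover heads raises the average — include it.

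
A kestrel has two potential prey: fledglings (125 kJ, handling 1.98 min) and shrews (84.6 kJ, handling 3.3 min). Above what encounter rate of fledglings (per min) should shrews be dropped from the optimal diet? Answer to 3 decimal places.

Drop shrews once their profitability E₂/h₂ falls below the rate achievable on fledglings alone: E₂/h₂ = λE₁/(1 + λh₁).
Solve for λ: λE₁h₂ = E₂(1 + λh₁) → λ(E₁h₂ − E₂h₁) = E₂ → λ = E₂/(E₁h₂ − E₂h₁).
λ = 84.6/(125×3.3 − 84.6×1.98) = 84.6/245 = 0.3453 per min.

0.345 per min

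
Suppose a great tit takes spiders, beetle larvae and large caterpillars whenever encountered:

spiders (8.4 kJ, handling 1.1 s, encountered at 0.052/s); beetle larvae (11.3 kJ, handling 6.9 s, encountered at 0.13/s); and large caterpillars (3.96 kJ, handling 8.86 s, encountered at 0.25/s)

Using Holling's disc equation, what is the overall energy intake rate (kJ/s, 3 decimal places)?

Energy encountered per unit search time: 0.052×8.4 + 0.13×11.3 + 0.25×3.96 = 2.896 kJ/s.
Handling time per unit search time: 0.052×1.1 + 0.13×6.9 + 0.25×8.86 = 3.169.
Rate = 2.896/(1 + 3.169) = 0.6946 kJ/s.

0.695 kJ/s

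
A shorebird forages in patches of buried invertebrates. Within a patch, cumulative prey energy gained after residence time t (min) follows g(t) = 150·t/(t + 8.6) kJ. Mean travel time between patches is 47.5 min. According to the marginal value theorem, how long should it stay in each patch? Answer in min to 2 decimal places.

By the marginal value theorem, leave when the instantaneous gain rate g'(t) equals the habitat-wide average g(t)/(T + t).
g'(t) = 150·8.6/(t + 8.6)². Setting 150·8.6/(t+8.6)² = 150t/[(t+8.6)(47.5+t)] gives 8.6(47.5+t) = t(t+8.6), so t² = 8.6×47.5 = 408.5.
t* = √408.5 = 20.21 min.

20.21 min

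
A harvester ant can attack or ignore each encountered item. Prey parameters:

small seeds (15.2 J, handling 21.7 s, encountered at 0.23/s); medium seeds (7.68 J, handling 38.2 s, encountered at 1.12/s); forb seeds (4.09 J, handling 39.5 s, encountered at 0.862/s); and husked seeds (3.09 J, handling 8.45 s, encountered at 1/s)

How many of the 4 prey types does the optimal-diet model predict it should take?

1

E/h in descending order: small seeds 0.7, husked seeds 0.366, medium seeds 0.201, forb seeds 0.104 J/s. The optimal diet is the largest prefix of this list for which every included type satisfies E_i/h_i > R on the types above it.
Rate on top 1: 0.5835. husked seeds: 0.366 < 0.5835 → exclude; stop.
Optimal diet: small seeds — 1 of 4 types.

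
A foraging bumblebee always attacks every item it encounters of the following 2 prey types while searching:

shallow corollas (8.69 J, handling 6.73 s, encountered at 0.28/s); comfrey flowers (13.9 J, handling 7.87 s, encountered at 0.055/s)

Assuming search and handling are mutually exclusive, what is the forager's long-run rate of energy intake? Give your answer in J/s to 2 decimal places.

R = (0.28×8.69 + 0.055×13.9) / (1 + 0.28×6.73 + 0.055×7.87) = 3.198/3.317 = 0.964 J/s.

0.96 J/s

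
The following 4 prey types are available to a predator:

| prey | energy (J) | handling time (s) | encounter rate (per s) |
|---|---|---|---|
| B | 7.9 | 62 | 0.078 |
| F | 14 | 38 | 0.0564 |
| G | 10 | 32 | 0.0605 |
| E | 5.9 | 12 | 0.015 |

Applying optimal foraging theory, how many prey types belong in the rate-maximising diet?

3

E/h in descending order: E 0.492, F 0.368, G 0.312, B 0.127 J/s. The optimal diet is the largest prefix of this list for which every included type satisfies E_i/h_i > R on the types above it.
Rate on top 1: 0.075. F: 0.368 > 0.075 → include.
Rate on top 2: 0.2642. G: 0.312 > 0.2642 → include.
Rate on top 3: 0.282. B: 0.127 < 0.282 → exclude; stop.
Optimal diet: E, F, G — 3 of 4 types.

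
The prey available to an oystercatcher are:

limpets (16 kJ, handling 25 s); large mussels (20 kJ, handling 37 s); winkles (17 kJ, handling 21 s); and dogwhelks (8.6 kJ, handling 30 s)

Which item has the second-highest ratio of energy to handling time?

limpets

In descending order of E/h:
winkles: 17/21 = 0.81 kJ/s
limpets: 16/25 = 0.64 kJ/s
large mussels: 20/37 = 0.541 kJ/s
dogwhelks: 8.6/30 = 0.287 kJ/s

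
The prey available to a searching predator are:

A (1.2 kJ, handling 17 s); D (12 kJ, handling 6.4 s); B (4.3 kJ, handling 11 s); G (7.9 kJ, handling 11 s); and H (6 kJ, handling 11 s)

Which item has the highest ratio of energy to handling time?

D

Profitability E/h (kJ/s): A = 1.2/17 = 0.0706, D = 12/6.4 = 1.88, B = 4.3/11 = 0.391, G = 7.9/11 = 0.718, H = 6/11 = 0.545.
Ranked: D > G > H > B > A.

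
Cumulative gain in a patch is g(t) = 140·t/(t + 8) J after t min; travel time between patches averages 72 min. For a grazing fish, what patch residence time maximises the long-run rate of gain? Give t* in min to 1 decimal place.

Optimal t* satisfies g'(t*) = g(t*)/(T + t*).
g'(t) = 140·8/(t + 8)². Setting 140·8/(t+8)² = 140t/[(t+8)(72+t)] gives 8(72+t) = t(t+8), so t² = 8×72 = 576.
t* = √576 = 24 min.

24.0 min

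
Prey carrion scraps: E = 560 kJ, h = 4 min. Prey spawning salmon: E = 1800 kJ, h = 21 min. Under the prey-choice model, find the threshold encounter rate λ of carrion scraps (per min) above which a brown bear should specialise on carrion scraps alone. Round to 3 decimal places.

At the threshold, the rate on carrion scraps alone equals the profitability of spawning salmon: λ·560/(1 + λ·4) = 1800/21 = 85.71.
Rearranging, λ(560 − 85.71×4) = 85.71, so λ = 85.71/217.1 = 0.3947 per min.

0.395 per min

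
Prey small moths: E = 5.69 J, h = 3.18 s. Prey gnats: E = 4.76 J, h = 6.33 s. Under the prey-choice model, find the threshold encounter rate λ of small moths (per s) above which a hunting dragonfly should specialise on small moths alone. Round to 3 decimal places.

0.228 per s

At the threshold, the rate on small moths alone equals the profitability of gnats: λ·5.69/(1 + λ·3.18) = 4.76/6.33 = 0.752.
Rearranging, λ(5.69 − 0.752×3.18) = 0.752, so λ = 0.752/3.299 = 0.228 per s.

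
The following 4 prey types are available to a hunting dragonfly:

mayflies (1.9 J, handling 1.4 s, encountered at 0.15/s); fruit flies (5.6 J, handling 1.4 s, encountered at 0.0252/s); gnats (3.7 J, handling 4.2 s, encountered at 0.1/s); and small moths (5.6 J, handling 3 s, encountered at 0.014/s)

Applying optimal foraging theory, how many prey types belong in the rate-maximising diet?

4

Profitabilities (E/h, J/s): fruit flies 4, small moths 1.87, mayflies 1.36, gnats 0.881. Add prey in this order while the next type's profitability exceeds the intake rate on those already taken.
Rate on top 1: 0.1363. small moths: 1.87 > 0.1363 → include.
Rate on top 2: 0.2038. mayflies: 1.36 > 0.2038 → include.
Rate on top 3: 0.3919. gnats: 0.881 > 0.3919 → include.
Optimal diet: fruit flies, small moths, mayflies, gnats — 4 of 4 types.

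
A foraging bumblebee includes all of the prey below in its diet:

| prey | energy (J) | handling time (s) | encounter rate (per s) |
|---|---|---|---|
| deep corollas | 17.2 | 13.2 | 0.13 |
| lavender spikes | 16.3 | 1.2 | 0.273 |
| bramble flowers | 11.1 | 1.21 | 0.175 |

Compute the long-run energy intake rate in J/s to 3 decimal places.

2.651 J/s

R = Σλ_iE_i / (1 + Σλ_ih_i)
Numerator: 0.13×17.2 + 0.273×16.3 + 0.175×11.1 = 8.628
Denominator: 1 + 0.13×13.2 + 0.273×1.2 + 0.175×1.21 = 3.255
R = 8.628/3.255 = 2.651 J/s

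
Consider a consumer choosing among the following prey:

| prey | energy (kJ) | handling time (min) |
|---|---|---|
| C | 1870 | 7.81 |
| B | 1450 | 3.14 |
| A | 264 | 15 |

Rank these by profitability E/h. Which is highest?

B

In descending order of E/h:
B: 1450/3.14 = 462 kJ/min
C: 1870/7.81 = 239 kJ/min
A: 264/15 = 17.6 kJ/min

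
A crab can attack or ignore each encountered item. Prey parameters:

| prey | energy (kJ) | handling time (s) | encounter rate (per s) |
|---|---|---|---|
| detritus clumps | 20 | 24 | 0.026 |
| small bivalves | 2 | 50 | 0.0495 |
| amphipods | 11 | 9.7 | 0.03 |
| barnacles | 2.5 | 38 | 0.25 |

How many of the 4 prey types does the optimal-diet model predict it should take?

2

Profitabilities (E/h, kJ/s): amphipods 1.13, detritus clumps 0.833, barnacles 0.0658, small bivalves 0.04. Add prey in this order while the next type's profitability exceeds the intake rate on those already taken.
Rate on top 1: 0.2556. detritus clumps: 0.833 > 0.2556 → include.
Rate on top 2: 0.4439. barnacles: 0.0658 < 0.4439 → exclude; stop.
Optimal diet: amphipods, detritus clumps — 2 of 4 types.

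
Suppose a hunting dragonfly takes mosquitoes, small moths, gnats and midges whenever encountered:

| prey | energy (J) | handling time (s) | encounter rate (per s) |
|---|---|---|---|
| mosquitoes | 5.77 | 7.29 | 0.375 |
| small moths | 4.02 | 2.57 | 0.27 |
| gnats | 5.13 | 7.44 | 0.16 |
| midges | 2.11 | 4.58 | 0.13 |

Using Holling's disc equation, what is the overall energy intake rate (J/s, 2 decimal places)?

Energy encountered per unit search time: 0.375×5.77 + 0.27×4.02 + 0.16×5.13 + 0.13×2.11 = 4.344 J/s.
Handling time per unit search time: 0.375×7.29 + 0.27×2.57 + 0.16×7.44 + 0.13×4.58 = 5.213.
Rate = 4.344/(1 + 5.213) = 0.6992 J/s.

0.70 J/s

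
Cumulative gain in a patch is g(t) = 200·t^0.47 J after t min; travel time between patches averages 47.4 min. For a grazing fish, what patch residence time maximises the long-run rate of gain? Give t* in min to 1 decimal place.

Optimal t* satisfies g'(t*) = g(t*)/(T + t*).
g'(t) = 0.47·200·t^-0.53. Setting 0.47·200·t^-0.53 = 200·t^0.47/(47.4+t) gives 0.47(47.4+t) = t, so 0.53·t = 0.47×47.4.
t* = 0.47×47.4/0.53 = 42.03 min.

42.0 min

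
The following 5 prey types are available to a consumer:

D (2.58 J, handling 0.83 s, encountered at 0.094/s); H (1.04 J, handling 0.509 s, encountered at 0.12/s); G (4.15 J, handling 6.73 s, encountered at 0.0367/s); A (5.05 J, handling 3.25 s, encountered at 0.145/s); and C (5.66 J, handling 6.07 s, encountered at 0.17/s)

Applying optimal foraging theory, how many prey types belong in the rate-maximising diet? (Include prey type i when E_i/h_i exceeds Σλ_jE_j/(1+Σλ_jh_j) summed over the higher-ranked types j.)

Rank by E/h (J/s): D 3.11, H 2.04, A 1.55, C 0.932, G 0.617. Include each in turn until the next type's E/h falls below the running intake rate.
Rate on top 1: 0.225. H: 2.04 > 0.225 → include.
Rate on top 2: 0.3225. A: 1.55 > 0.3225 → include.
Rate on top 3: 0.6828. C: 0.932 > 0.6828 → include.
Rate on top 4: 0.7803. G: 0.617 < 0.7803 → exclude; stop.
Optimal diet: D, H, A, C — 4 of 5 types.

4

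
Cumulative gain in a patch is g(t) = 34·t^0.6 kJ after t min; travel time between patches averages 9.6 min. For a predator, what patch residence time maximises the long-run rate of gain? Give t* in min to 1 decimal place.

Optimal t* satisfies g'(t*) = g(t*)/(T + t*).
g'(t) = 0.6·34·t^-0.4. Setting 0.6·34·t^-0.4 = 34·t^0.6/(9.6+t) gives 0.6(9.6+t) = t, so 0.40·t = 0.6×9.6.
t* = 0.6×9.6/0.40 = 14.4 min.

14.4 min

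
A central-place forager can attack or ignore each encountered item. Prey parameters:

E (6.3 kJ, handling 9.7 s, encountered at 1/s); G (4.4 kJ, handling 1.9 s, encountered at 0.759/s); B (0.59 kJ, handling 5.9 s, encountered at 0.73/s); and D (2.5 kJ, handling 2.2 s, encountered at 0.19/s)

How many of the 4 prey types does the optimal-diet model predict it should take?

Profitabilities (E/h, kJ/s): G 2.32, D 1.14, E 0.649, B 0.1. Add prey in this order while the next type's profitability exceeds the intake rate on those already taken.
Rate on top 1: 1.368. D: 1.14 < 1.368 → exclude; stop.
Optimal diet: G — 1 of 4 types.

1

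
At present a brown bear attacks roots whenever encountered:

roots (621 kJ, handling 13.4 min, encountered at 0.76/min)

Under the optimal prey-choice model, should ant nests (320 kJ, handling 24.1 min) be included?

Intake rate on the current diet: R = (0.76×621) / (1 + 0.76×13.4) = 472/11.18 = 42.2 kJ/min.
Profitability of ant nests: 320/24.1 = 13.28 kJ/min.
13.28 < 42.2, so adding ant nests would lower the average — exclude it.

No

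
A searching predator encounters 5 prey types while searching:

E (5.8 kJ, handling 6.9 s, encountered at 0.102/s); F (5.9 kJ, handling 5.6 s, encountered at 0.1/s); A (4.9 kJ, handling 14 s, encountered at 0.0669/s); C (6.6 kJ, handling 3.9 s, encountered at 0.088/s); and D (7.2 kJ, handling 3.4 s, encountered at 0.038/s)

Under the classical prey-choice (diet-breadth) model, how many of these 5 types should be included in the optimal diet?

E/h in descending order: D 2.12, C 1.69, F 1.05, E 0.841, A 0.35 kJ/s. The optimal diet is the largest prefix of this list for which every included type satisfies E_i/h_i > R on the types above it.
Rate on top 1: 0.2423. C: 1.69 > 0.2423 → include.
Rate on top 2: 0.5803. F: 1.05 > 0.5803 → include.
Rate on top 3: 0.7107. E: 0.841 > 0.7107 → include.
Rate on top 4: 0.7441. A: 0.35 < 0.7441 → exclude; stop.
Optimal diet: D, C, F, E — 4 of 5 types.

4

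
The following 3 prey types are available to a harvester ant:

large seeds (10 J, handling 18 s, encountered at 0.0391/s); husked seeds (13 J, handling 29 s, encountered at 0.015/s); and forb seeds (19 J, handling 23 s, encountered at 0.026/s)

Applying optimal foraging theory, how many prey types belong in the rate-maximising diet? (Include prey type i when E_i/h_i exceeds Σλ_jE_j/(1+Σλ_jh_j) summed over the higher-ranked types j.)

E/h in descending order: forb seeds 0.826, large seeds 0.556, husked seeds 0.448 J/s. The optimal diet is the largest prefix of this list for which every included type satisfies E_i/h_i > R on the types above it.
Rate on top 1: 0.3091. large seeds: 0.556 > 0.3091 → include.
Rate on top 2: 0.3845. husked seeds: 0.448 > 0.3845 → include.
Optimal diet: forb seeds, large seeds, husked seeds — 3 of 3 types.

3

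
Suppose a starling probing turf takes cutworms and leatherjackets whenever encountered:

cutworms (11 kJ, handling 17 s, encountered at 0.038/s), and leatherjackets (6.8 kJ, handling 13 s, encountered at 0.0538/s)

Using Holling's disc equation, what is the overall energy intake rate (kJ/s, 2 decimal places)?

0.33 kJ/s

Energy encountered per unit search time: 0.038×11 + 0.0538×6.8 = 0.7838 kJ/s.
Handling time per unit search time: 0.038×17 + 0.0538×13 = 1.345.
Rate = 0.7838/(1 + 1.345) = 0.3342 kJ/s.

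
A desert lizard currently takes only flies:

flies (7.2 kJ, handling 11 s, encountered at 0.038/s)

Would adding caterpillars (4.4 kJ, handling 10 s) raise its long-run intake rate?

Yes

Current rate: (0.038×7.2)/(1 + 0.038×11) = 0.1929 kJ/s.
caterpillars: E/h = 4.4/10 = 0.44 kJ/s.
0.44 > 0.1929, so adding caterpillars raises the average — include it.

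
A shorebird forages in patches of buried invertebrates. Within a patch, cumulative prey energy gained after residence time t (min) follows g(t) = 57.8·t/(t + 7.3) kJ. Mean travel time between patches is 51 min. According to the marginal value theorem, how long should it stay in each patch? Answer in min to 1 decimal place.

Optimal t* satisfies g'(t*) = g(t*)/(T + t*).
g'(t) = 57.8·7.3/(t + 7.3)². Setting 57.8·7.3/(t+7.3)² = 57.8t/[(t+7.3)(51+t)] gives 7.3(51+t) = t(t+7.3), so t² = 7.3×51 = 372.3.
t* = √372.3 = 19.3 min.

19.3 min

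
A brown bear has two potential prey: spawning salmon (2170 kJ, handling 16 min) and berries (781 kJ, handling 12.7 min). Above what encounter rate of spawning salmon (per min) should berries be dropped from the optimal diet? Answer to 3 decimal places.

At the threshold, the rate on spawning salmon alone equals the profitability of berries: λ·2170/(1 + λ·16) = 781/12.7 = 61.5.
Rearranging, λ(2170 − 61.5×16) = 61.5, so λ = 61.5/1186 = 0.05185 per min.

0.052 per min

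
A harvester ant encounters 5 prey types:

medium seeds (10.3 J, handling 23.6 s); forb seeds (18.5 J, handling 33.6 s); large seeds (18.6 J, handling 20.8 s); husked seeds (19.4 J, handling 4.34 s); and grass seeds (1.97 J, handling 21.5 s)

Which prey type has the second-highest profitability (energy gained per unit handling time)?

large seeds

Profitability E/h (J/s): medium seeds = 10.3/23.6 = 0.436, forb seeds = 18.5/33.6 = 0.551, large seeds = 18.6/20.8 = 0.894, husked seeds = 19.4/4.34 = 4.47, grass seeds = 1.97/21.5 = 0.0916.
Ranked: husked seeds > large seeds > forb seeds > medium seeds > grass seeds.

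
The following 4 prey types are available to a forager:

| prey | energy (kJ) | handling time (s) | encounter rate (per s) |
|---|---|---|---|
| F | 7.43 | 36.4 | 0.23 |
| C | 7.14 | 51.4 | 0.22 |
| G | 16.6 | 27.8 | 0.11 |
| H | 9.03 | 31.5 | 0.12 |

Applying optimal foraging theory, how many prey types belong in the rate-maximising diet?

1

Rank by E/h (kJ/s): G 0.597, H 0.287, F 0.204, C 0.139. Include each in turn until the next type's E/h falls below the running intake rate.
Rate on top 1: 0.45. H: 0.287 < 0.45 → exclude; stop.
Optimal diet: G — 1 of 4 types.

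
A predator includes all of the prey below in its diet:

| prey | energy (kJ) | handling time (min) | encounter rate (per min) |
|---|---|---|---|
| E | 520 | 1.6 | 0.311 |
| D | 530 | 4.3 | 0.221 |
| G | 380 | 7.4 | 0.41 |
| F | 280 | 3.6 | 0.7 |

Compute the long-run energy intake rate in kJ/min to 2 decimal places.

R = (0.311×520 + 0.221×530 + 0.41×380 + 0.7×280) / (1 + 0.311×1.6 + 0.221×4.3 + 0.41×7.4 + 0.7×3.6) = 630.6/8.002 = 78.81 kJ/min.

78.81 kJ/min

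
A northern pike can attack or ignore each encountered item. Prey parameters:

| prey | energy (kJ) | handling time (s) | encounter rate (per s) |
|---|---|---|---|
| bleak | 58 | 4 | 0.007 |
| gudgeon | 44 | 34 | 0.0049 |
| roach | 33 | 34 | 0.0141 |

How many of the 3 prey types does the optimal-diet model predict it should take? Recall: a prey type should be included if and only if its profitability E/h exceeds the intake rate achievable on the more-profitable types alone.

Rank by E/h (kJ/s): bleak 14.5, gudgeon 1.29, roach 0.971. Include each in turn until the next type's E/h falls below the running intake rate.
Rate on top 1: 0.3949. gudgeon: 1.29 > 0.3949 → include.
Rate on top 2: 0.5203. roach: 0.971 > 0.5203 → include.
Optimal diet: bleak, gudgeon, roach — 3 of 3 types.

3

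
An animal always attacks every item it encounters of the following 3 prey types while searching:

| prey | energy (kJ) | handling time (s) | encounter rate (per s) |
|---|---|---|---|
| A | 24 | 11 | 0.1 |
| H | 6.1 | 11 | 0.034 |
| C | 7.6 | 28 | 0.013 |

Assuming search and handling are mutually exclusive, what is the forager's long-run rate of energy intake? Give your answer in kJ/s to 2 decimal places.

0.95 kJ/s

R = Σλ_iE_i / (1 + Σλ_ih_i)
Numerator: 0.1×24 + 0.034×6.1 + 0.013×7.6 = 2.706
Denominator: 1 + 0.1×11 + 0.034×11 + 0.013×28 = 2.838
R = 2.706/2.838 = 0.9536 kJ/s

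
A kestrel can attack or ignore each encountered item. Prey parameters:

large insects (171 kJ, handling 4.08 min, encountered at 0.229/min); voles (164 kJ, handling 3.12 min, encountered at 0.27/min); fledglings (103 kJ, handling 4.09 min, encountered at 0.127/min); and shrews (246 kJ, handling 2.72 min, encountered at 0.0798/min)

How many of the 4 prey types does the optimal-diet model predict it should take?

3

Profitabilities (E/h, kJ/min): shrews 90.4, voles 52.6, large insects 41.9, fledglings 25.2. Add prey in this order while the next type's profitability exceeds the intake rate on those already taken.
Rate on top 1: 16.13. voles: 52.6 > 16.13 → include.
Rate on top 2: 31.03. large insects: 41.9 > 31.03 → include.
Rate on top 3: 34.43. fledglings: 25.2 < 34.43 → exclude; stop.
Optimal diet: shrews, voles, large insects — 3 of 4 types.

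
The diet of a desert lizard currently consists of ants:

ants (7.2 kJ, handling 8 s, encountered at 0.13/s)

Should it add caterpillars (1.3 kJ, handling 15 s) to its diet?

Current rate: (0.13×7.2)/(1 + 0.13×8) = 0.4588 kJ/s.
caterpillars: E/h = 1.3/15 = 0.08667 kJ/s.
Since 0.08667 < R, time spent handling caterpillars is better spent searching.

No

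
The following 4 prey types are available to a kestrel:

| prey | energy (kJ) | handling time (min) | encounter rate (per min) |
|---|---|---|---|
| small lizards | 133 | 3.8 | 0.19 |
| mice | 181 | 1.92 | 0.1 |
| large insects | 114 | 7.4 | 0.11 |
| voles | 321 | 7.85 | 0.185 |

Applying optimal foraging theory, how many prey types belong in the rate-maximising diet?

3

Rank by E/h (kJ/min): mice 94.3, voles 40.9, small lizards 35, large insects 15.4. Include each in turn until the next type's E/h falls below the running intake rate.
Rate on top 1: 15.18. voles: 40.9 > 15.18 → include.
Rate on top 2: 29.3. small lizards: 35 > 29.3 → include.
Rate on top 3: 30.53. large insects: 15.4 < 30.53 → exclude; stop.
Optimal diet: mice, voles, small lizards — 3 of 4 types.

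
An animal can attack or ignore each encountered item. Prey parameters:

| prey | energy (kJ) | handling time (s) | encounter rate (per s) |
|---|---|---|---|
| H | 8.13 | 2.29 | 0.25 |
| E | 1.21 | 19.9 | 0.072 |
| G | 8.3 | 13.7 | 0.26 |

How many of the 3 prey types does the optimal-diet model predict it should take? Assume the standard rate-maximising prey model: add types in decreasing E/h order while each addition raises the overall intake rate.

1

Profitabilities (E/h, kJ/s): H 3.55, G 0.606, E 0.0608. Add prey in this order while the next type's profitability exceeds the intake rate on those already taken.
Rate on top 1: 1.293. G: 0.606 < 1.293 → exclude; stop.
Optimal diet: H — 1 of 3 types.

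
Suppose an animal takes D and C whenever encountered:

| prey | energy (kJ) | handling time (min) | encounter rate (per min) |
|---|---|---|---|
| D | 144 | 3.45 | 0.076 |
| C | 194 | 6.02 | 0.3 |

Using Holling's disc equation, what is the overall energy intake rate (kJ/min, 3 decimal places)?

22.536 kJ/min

Energy encountered per unit search time: 0.076×144 + 0.3×194 = 69.14 kJ/min.
Handling time per unit search time: 0.076×3.45 + 0.3×6.02 = 2.068.
Rate = 69.14/(1 + 2.068) = 22.54 kJ/min.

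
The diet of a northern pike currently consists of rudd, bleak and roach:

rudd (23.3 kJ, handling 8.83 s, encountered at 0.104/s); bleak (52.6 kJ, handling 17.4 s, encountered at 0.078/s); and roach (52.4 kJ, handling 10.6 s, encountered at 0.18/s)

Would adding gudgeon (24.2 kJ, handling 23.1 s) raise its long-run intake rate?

Intake rate on the current diet: R = (0.104×23.3 + 0.078×52.6 + 0.18×52.4) / (1 + 0.104×8.83 + 0.078×17.4 + 0.18×10.6) = 15.96/5.184 = 3.079 kJ/s.
Profitability of gudgeon: 24.2/23.1 = 1.048 kJ/s.
Since 1.048 < R, time spent handling gudgeon is better spent searching.

No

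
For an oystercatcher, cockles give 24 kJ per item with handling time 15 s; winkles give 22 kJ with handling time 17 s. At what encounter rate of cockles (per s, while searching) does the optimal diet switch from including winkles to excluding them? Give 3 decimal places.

0.282 per s

At the threshold, the rate on cockles alone equals the profitability of winkles: λ·24/(1 + λ·15) = 22/17 = 1.294.
Rearranging, λ(24 − 1.294×15) = 1.294, so λ = 1.294/4.588 = 0.2821 per s.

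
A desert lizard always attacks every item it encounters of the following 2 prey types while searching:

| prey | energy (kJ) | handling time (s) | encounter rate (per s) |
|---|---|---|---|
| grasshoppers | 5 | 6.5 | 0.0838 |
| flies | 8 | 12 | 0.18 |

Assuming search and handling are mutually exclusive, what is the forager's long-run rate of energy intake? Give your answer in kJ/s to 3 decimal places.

0.502 kJ/s

Energy encountered per unit search time: 0.0838×5 + 0.18×8 = 1.859 kJ/s.
Handling time per unit search time: 0.0838×6.5 + 0.18×12 = 2.705.
Rate = 1.859/(1 + 2.705) = 0.5018 kJ/s.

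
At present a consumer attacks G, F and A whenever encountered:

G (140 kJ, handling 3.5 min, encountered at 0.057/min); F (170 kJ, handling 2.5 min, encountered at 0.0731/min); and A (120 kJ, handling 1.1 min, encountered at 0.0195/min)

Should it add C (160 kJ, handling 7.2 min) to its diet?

Intake rate on the current diet: R = (0.057×140 + 0.0731×170 + 0.0195×120) / (1 + 0.057×3.5 + 0.0731×2.5 + 0.0195×1.1) = 22.75/1.404 = 16.21 kJ/min.
Profitability of C: 160/7.2 = 22.22 kJ/min.
Since 22.22 > R, including C increases the long-run rate.

Yes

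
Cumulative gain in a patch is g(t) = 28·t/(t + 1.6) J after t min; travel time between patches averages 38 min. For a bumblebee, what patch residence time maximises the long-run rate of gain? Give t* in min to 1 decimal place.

7.8 min

Maximise g(t)/(T+t): set derivative to zero → g'(t)(T+t) = g(t).
g'(t) = 28·1.6/(t + 1.6)². Setting 28·1.6/(t+1.6)² = 28t/[(t+1.6)(38+t)] gives 1.6(38+t) = t(t+1.6), so t² = 1.6×38 = 60.8.
t* = √60.8 = 7.797 min.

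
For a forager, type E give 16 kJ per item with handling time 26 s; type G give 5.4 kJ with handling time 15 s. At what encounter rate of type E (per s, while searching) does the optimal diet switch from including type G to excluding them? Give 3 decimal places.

At the threshold, the rate on type E alone equals the profitability of type G: λ·16/(1 + λ·26) = 5.4/15 = 0.36.
Rearranging, λ(16 − 0.36×26) = 0.36, so λ = 0.36/6.64 = 0.05422 per s.

0.054 per s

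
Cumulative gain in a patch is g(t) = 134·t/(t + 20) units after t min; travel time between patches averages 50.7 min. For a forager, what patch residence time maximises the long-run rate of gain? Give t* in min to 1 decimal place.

31.8 min

By the marginal value theorem, leave when the instantaneous gain rate g'(t) equals the habitat-wide average g(t)/(T + t).
g'(t) = 134·20/(t + 20)². Setting 134·20/(t+20)² = 134t/[(t+20)(50.7+t)] gives 20(50.7+t) = t(t+20), so t² = 20×50.7 = 1014.
t* = √1014 = 31.84 min.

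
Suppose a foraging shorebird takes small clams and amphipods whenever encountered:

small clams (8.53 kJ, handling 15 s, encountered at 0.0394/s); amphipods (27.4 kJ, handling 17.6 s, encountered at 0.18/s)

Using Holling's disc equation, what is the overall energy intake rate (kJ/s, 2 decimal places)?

Energy encountered per unit search time: 0.0394×8.53 + 0.18×27.4 = 5.268 kJ/s.
Handling time per unit search time: 0.0394×15 + 0.18×17.6 = 3.759.
Rate = 5.268/(1 + 3.759) = 1.107 kJ/s.

1.11 kJ/s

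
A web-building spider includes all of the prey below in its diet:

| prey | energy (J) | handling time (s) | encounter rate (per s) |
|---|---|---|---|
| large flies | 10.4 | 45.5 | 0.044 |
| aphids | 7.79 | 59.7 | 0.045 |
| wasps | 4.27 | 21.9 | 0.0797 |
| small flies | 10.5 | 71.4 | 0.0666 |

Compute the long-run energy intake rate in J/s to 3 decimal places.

0.152 J/s

Energy encountered per unit search time: 0.044×10.4 + 0.045×7.79 + 0.0797×4.27 + 0.0666×10.5 = 1.848 J/s.
Handling time per unit search time: 0.044×45.5 + 0.045×59.7 + 0.0797×21.9 + 0.0666×71.4 = 11.19.
Rate = 1.848/(1 + 11.19) = 0.1516 J/s.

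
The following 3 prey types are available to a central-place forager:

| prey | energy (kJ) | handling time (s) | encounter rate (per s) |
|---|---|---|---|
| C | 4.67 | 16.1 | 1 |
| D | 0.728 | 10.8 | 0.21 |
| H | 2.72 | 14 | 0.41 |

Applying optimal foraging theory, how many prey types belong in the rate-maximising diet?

1

Rank by E/h (kJ/s): C 0.29, H 0.194, D 0.0674. Include each in turn until the next type's E/h falls below the running intake rate.
Rate on top 1: 0.2731. H: 0.194 < 0.2731 → exclude; stop.
Optimal diet: C — 1 of 3 types.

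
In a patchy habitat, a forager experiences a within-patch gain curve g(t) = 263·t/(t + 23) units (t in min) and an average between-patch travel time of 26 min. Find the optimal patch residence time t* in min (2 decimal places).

24.45 min

By the marginal value theorem, leave when the instantaneous gain rate g'(t) equals the habitat-wide average g(t)/(T + t).
g'(t) = 263·23/(t + 23)². Setting 263·23/(t+23)² = 263t/[(t+23)(26+t)] gives 23(26+t) = t(t+23), so t² = 23×26 = 598.
t* = √598 = 24.45 min.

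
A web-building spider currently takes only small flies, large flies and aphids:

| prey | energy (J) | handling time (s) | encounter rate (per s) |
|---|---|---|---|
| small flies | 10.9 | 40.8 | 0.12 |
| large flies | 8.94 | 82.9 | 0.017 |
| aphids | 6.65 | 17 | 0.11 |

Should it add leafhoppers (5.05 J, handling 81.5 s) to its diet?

No

Current rate: (0.12×10.9 + 0.017×8.94 + 0.11×6.65)/(1 + 0.12×40.8 + 0.017×82.9 + 0.11×17) = 0.2388 J/s.
Profitability of leafhoppers: 5.05/81.5 = 0.06196 J/s.
0.06196 < 0.2388, so adding leafhoppers would lower the average — exclude it.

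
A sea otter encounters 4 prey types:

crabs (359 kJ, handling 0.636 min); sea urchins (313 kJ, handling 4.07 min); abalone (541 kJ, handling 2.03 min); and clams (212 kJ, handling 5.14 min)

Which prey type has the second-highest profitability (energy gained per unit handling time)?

In descending order of E/h:
crabs: 359/0.636 = 564 kJ/min
abalone: 541/2.03 = 267 kJ/min
sea urchins: 313/4.07 = 76.9 kJ/min
clams: 212/5.14 = 41.2 kJ/min

abalone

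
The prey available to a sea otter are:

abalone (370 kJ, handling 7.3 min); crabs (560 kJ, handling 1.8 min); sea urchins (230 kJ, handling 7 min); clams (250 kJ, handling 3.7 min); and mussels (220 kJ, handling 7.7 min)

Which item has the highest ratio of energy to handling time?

crabs

Profitability E/h (kJ/min): abalone = 370/7.3 = 50.7, crabs = 560/1.8 = 311, sea urchins = 230/7 = 32.9, clams = 250/3.7 = 67.6, mussels = 220/7.7 = 28.6.
Ranked: crabs > clams > abalone > sea urchins > mussels.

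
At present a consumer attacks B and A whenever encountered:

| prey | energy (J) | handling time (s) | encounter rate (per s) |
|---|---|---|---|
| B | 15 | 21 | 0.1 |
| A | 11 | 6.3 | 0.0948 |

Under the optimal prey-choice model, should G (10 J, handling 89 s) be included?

On B and A alone, R = ΣλE/(1+Σλh) = 2.543/3.697 = 0.6878 J/s.
G: E/h = 10/89 = 0.1124 J/s.
Since 0.1124 < R, time spent handling G is better spent searching.

No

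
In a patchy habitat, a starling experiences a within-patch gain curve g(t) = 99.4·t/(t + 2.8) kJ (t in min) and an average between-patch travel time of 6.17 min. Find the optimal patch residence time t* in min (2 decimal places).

4.16 min

Optimal t* satisfies g'(t*) = g(t*)/(T + t*).
g'(t) = 99.4·2.8/(t + 2.8)². Setting 99.4·2.8/(t+2.8)² = 99.4t/[(t+2.8)(6.17+t)] gives 2.8(6.17+t) = t(t+2.8), so t² = 2.8×6.17 = 17.28.
t* = √17.28 = 4.156 min.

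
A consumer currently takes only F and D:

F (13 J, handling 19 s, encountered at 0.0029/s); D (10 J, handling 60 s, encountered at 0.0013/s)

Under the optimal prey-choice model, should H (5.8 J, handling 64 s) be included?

Current rate: (0.0029×13 + 0.0013×10)/(1 + 0.0029×19 + 0.0013×60) = 0.04474 J/s.
H: E/h = 5.8/64 = 0.09062 J/s.
0.09062 > 0.04474, so adding H raises the average — include it.

Yes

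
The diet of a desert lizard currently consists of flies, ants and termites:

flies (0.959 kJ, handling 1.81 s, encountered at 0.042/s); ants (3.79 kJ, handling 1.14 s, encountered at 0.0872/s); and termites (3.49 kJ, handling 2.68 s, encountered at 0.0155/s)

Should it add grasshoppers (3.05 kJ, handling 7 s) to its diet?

Current rate: (0.042×0.959 + 0.0872×3.79 + 0.0155×3.49)/(1 + 0.042×1.81 + 0.0872×1.14 + 0.0155×2.68) = 0.3491 kJ/s.
Profitability of grasshoppers: 3.05/7 = 0.4357 kJ/s.
0.4357 > 0.3491, so adding grasshoppers raises the average — include it.

Yes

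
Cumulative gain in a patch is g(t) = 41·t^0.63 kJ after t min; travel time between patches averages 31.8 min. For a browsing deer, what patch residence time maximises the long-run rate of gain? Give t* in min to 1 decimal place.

By the marginal value theorem, leave when the instantaneous gain rate g'(t) equals the habitat-wide average g(t)/(T + t).
g'(t) = 0.63·41·t^-0.37. Setting 0.63·41·t^-0.37 = 41·t^0.63/(31.8+t) gives 0.63(31.8+t) = t, so 0.37·t = 0.63×31.8.
t* = 0.63×31.8/0.37 = 54.15 min.

54.1 min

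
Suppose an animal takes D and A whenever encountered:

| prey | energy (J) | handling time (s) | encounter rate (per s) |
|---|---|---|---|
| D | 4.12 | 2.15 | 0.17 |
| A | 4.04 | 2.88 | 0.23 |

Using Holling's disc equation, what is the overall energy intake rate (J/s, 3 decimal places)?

R = Σλ_iE_i / (1 + Σλ_ih_i)
Numerator: 0.17×4.12 + 0.23×4.04 = 1.63
Denominator: 1 + 0.17×2.15 + 0.23×2.88 = 2.028
R = 1.63/2.028 = 0.8036 J/s

0.804 J/s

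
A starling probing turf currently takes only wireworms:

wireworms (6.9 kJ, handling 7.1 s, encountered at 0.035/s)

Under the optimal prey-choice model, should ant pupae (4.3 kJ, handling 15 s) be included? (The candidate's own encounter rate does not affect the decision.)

Yes

Current rate: (0.035×6.9)/(1 + 0.035×7.1) = 0.1934 kJ/s.
ant pupae: E/h = 4.3/15 = 0.2867 kJ/s.
Since 0.2867 > R, including ant pupae increases the long-run rate.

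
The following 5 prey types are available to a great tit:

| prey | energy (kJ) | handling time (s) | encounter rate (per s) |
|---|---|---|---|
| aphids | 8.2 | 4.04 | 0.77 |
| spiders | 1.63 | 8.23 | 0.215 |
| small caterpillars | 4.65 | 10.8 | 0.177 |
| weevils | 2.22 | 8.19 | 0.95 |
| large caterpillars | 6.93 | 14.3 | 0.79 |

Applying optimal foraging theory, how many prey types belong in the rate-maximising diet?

1

Profitabilities (E/h, kJ/s): aphids 2.03, large caterpillars 0.485, small caterpillars 0.431, weevils 0.271, spiders 0.198. Add prey in this order while the next type's profitability exceeds the intake rate on those already taken.
Rate on top 1: 1.536. large caterpillars: 0.485 < 1.536 → exclude; stop.
Optimal diet: aphids — 1 of 5 types.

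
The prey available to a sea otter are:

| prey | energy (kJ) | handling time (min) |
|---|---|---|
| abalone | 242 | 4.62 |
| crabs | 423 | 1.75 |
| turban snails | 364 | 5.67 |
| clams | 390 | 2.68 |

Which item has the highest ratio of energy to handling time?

In descending order of E/h:
crabs: 423/1.75 = 242 kJ/min
clams: 390/2.68 = 146 kJ/min
turban snails: 364/5.67 = 64.2 kJ/min
abalone: 242/4.62 = 52.4 kJ/min

crabs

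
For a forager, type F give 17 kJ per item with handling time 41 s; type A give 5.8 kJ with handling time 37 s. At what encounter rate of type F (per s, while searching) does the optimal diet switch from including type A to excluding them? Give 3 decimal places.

Drop type A once their profitability E₂/h₂ falls below the rate achievable on type F alone: E₂/h₂ = λE₁/(1 + λh₁).
Solve for λ: λE₁h₂ = E₂(1 + λh₁) → λ(E₁h₂ − E₂h₁) = E₂ → λ = E₂/(E₁h₂ − E₂h₁).
λ = 5.8/(17×37 − 5.8×41) = 5.8/391.2 = 0.01483 per s.

0.015 per s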